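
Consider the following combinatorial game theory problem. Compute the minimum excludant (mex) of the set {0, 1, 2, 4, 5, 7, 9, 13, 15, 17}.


Set = {0, 1, 2, 4, 5, 7, 9, 13, 15, 17}
0 is in the set.
1 is in the set.
2 is in the set.
3 is NOT in the set. This is the mex.
mex = 3

3


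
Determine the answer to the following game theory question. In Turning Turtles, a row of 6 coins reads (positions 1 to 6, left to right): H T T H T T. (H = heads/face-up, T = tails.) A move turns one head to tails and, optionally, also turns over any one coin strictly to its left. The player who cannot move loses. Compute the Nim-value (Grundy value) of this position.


Coins: H T T H T T
Key fact: a single head at position k behaves exactly like a Nim heap of size k (turning it to T and optionally flipping a coin at j < k corresponds to moving the heap from k to j, or to 0), and heads combine as a disjunctive sum (two heads at the same place would cancel, matching j XOR j = 0). So the Nim-value is the XOR of the 1-indexed positions of the heads.
Face-up positions (1-indexed): [1, 4]
XOR 0 with 1: 0 XOR 1 = 1
XOR 1 with 4: 1 XOR 4 = 5
Nim-value = 5

5


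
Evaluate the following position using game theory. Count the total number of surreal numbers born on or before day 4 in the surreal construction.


Day 0: {|} = 0 is born. Count = 1.
Day n: the number of surreal numbers born by day n is 2^(n+1) - 1.
By day 0: 2^1 - 1 = 1
By day 1: 2^2 - 1 = 3
By day 2: 2^3 - 1 = 7
By day 3: 2^4 - 1 = 15
By day 4: 2^5 - 1 = 31
By day 4: 31 surreal numbers.

31


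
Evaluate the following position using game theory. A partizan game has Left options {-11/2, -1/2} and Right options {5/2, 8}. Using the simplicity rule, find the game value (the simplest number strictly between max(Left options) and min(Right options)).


Left options: {-11/2, -1/2}, max = -1/2
Right options: {5/2, 8}, min = 5/2
All options are numbers and max(Left) < min(Right), so by the simplicity theorem the value is the simplest (earliest-born) number strictly between -1/2 and 5/2.
Integers 0 through 2 all lie strictly between -1/2 and 5/2.
Among integers, the simplest (lowest birthday = smallest |n|; 0 is born on day 0, +-n on day n) is 0.
No non-integer in the interval can be simpler: if x is a non-integer in the interval, then floor(x) or ceil(x) also lies in the interval (the interval contains an integer), and both are proper prefixes of x's sign expansion, i.e. born earlier. So the game value is 0.
Game value = 0

0


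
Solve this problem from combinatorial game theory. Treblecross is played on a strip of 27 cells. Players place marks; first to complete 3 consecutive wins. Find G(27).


Treblecross: place X on empty cells; 3-in-a-row wins.
Playing within two cells of an existing X lets the opponent win at once, so sensible play treats the cells i-2..i+2 around each X as dead. The player left with no safe cell loses, so this is a normal-play take-away game on strips of safe cells.
Placing X at cell i (0-indexed) of a strip of k safe cells leaves independent strips of sizes max(0, i-2) and max(0, k-i-3). Hence G(k) = mex{ G(max(0,i-2)) XOR G(max(0,k-i-3)) : 0 <= i < k }, with G(0) = 0.
G(1): splits (0,0):0^0=0 -> mex({0}) = 1
G(2): splits (0,0):0^0=0 -> mex({0}) = 1
G(3): splits (0,0):0^0=0 -> mex({0}) = 1
G(4): splits (0,1):0^1=1 (0,0):0^0=0 -> mex({0, 1}) = 2
G(5): splits (0,2):0^1=1 (0,1):0^1=1 (0,0):0^0=0 -> mex({0, 1}) = 2
G(6) = mex({1}) = 0
G(7) = mex({0, 1, 2}) = 3
G(8) = mex({0, 1, 2}) = 3
G(9) = mex({0, 2}) = 1
G(10) = mex({0, 2, 3}) = 1
G(11) = mex({0, 3}) = 1
G(12) = mex({1, 3}) = 0
G(13) = mex({0, 1, 2, 3}) = 4
G(14) = mex({0, 1, 2}) = 3
G(15) = mex({0, 1, 2}) = 3
G(16) = mex({0, 1, 2, 4}) = 3
G(17) = mex({0, 1, 3, 4}) = 2
G(18) = mex({0, 1, 3, 4}) = 2
G(19) = mex({0, 1, 3, 5}) = 2
G(20) = mex({0, 1, 2, 3, 5}) = 4
G(21) = mex({0, 1, 2, 3, 5}) = 4
G(22) = mex({1, 2, 6}) = 0
G(23) = mex({0, 1, 2, 3, 4, 6}) = 5
G(24) = mex({0, 1, 2, 3, 4}) = 5
G(25) = mex({0, 1, 3, 4, 7}) = 2
G(26) = mex({0, 1, 3, 4, 5, 7}) = 2
G(27) = mex({0, 1, 3, 5}) = 2
Therefore G(27) = 2.

2


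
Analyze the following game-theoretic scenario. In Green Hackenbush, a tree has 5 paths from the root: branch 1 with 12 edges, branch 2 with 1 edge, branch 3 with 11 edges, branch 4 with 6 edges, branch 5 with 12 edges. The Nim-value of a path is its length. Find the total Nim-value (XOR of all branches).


The tree has 5 branches from the ground vertex.
In Green Hackenbush, the Nim-value of a simple path of length k is k.
Branch 1: length 12, Nim-value = 12
Branch 2: length 1, Nim-value = 1
Branch 3: length 11, Nim-value = 11
Branch 4: length 6, Nim-value = 6
Branch 5: length 12, Nim-value = 12
Total Nim-value = XOR of all branch values:
0 XOR 12 = 12
12 XOR 1 = 13
13 XOR 11 = 6
6 XOR 6 = 0
0 XOR 12 = 12
Nim-value of the tree = 12

12


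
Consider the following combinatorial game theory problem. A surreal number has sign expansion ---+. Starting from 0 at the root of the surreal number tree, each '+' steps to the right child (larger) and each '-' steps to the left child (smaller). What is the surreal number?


Sign expansion: ---+
Rule: track bounds (lo, hi), initially (-inf, +inf). On '+', the current value becomes lo and we move to the simplest number in (value, hi): value + 1 if hi = +inf, otherwise the midpoint (value + hi)/2. On '-', the current value becomes hi and we move to value - 1 if lo = -inf, otherwise the midpoint (lo + value)/2.
Start at 0.
Step 1: sign = -, move left. Bounds: (-inf, 0). Value = -1
Step 2: sign = -, move left. Bounds: (-inf, -1). Value = -2
Step 3: sign = -, move left. Bounds: (-inf, -2). Value = -3
Step 4: sign = +, move right. Bounds: (-3, -2). Value = -5/2
The surreal number with sign expansion ---+ is -5/2.

-5/2


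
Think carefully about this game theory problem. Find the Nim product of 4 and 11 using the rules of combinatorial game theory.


Nim multiplication is bilinear over XOR: (u XOR v) * w = (u*w) XOR (v*w).
So we split each operand into its bit components and XOR the pairwise Nim products.
4 = 4 (as XOR of powers of 2).
11 = 1 + 2 + 8 (as XOR of powers of 2).
Using the standard Nim-product table on single bits:
  2*2 = 3,   2*4 = 8,   2*8 = 12,
  4*4 = 6,   4*8 = 11,  8*8 = 13,
and  1*x = x (identity), k*l = l*k (commutative).
Pairwise Nim products:
  4 * 1 = 4
  4 * 2 = 8
  4 * 8 = 11
XOR them: 4 XOR 8 XOR 11 = 7.
Result: 4 * 11 = 7 (in Nim).

7


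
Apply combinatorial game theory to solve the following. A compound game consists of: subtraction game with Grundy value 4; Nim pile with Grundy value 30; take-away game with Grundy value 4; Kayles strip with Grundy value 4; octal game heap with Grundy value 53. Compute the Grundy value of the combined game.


By the Sprague-Grundy theorem, the Grundy value of a sum of games is the XOR of individual Grundy values.
subtraction game: Grundy value = 4. Running XOR: 0 XOR 4 = 4
Nim pile: Grundy value = 30. Running XOR: 4 XOR 30 = 26
take-away game: Grundy value = 4. Running XOR: 26 XOR 4 = 30
Kayles strip: Grundy value = 4. Running XOR: 30 XOR 4 = 26
octal game heap: Grundy value = 53. Running XOR: 26 XOR 53 = 47
The combined Grundy value is 47.

47


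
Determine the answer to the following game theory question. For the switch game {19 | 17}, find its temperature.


The game is {19 | 17}, a switch {a | b} with numbers a > b.
Cooling {a | b} by t gives {a - t | b + t}, which stops being hot when a - t = b + t, i.e. at t = (a - b)/2. So the temperature of a switch is (a - b)/2.
Temperature = (Left option - Right option) / 2
= (19 - (17)) / 2
= 2 / 2
= 1

1


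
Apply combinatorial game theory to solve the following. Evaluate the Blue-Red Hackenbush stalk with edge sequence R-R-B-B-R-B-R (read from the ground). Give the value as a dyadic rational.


Edges (from ground): R-R-B-B-R-B-R
By Berlekamp's sign-expansion rule, a Blue-Red Hackenbush stalk has the value of the surreal number whose sign sequence is the edge sequence with B -> + and R -> -.
Sign sequence: --++-+-
Trace the sign expansion in the surreal number tree, starting from 0:
Edge 1: R (sign -) -> bounds (-inf, 0), value = -1
Edge 2: R (sign -) -> bounds (-inf, -1), value = -2
Edge 3: B (sign +) -> bounds (-2, -1), value = -3/2
Edge 4: B (sign +) -> bounds (-3/2, -1), value = -5/4
Edge 5: R (sign -) -> bounds (-3/2, -5/4), value = -11/8
Edge 6: B (sign +) -> bounds (-11/8, -5/4), value = -21/16
Edge 7: R (sign -) -> bounds (-11/8, -21/16), value = -43/32
Game value = -43/32

-43/32


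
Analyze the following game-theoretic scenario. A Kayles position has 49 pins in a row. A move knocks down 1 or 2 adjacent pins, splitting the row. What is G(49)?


Kayles: a move removes 1 or 2 adjacent pins from a contiguous row.
Removing pins from a row of k leaves two independent rows (a, b) with a + b = k - 1 (one pin) or a + b = k - 2 (two pins); an end removal gives a = 0.
By Sprague-Grundy, G(k) = mex{ G(a) XOR G(b) } over all these splits. G(0) = 0.
G(1): splits (0,0):0^0=0 -> mex({0}) = 1
G(2): splits (0,1):0^1=1 (0,0):0^0=0 -> mex({0, 1}) = 2
G(3): splits (0,2):0^2=2 (1,1):1^1=0 (0,1):0^1=1 -> mex({0, 1, 2}) = 3
G(4): splits (0,3):0^3=3 (1,2):1^2=3 (0,2):0^2=2 (1,1):1^1=0 -> mex({0, 2, 3}) = 1
G(5): splits (0,4):0^1=1 (1,3):1^3=2 (2,2):2^2=0 (0,3):0^3=3 (1,2):1^2=3 -> mex({0, 1, 2, 3}) = 4
G(6) = mex({0, 1, 2, 4}) = 3
G(7) = mex({0, 1, 3, 4, 5}) = 2
G(8) = mex({0, 2, 3, 5, 6}) = 1
G(9) = mex({0, 1, 2, 3, 6, 7}) = 4
G(10) = mex({0, 1, 3, 4, 5, 7}) = 2
G(11) = mex({0, 1, 2, 3, 4, 5}) = 6
G(12) = mex({0, 1, 2, 3, 5, 6, 7}) = 4
G(13) = mex({0, 2, 3, 4, 6, 7}) = 1
G(14) = mex({0, 1, 4, 5, 6, 7}) = 2
G(15) = mex({0, 1, 2, 3, 4, 5, 6}) = 7
G(16) = mex({0, 2, 3, 5, 6, 7}) = 1
G(17) = mex({0, 1, 2, 3, 5, 6, 7}) = 4
G(18) = mex({0, 1, 2, 4, 5, 6}) = 3
G(19) = mex({0, 1, 3, 4, 5, 7}) = 2
G(20) = mex({0, 2, 3, 4, 5, 6, 7}) = 1
G(21) = mex({0, 1, 2, 3, 5, 6, 7}) = 4
G(22) = mex({0, 1, 2, 3, 4, 5, 7}) = 6
G(23) = mex({0, 1, 2, 3, 4, 5, 6}) = 7
G(24) = mex({0, 1, 2, 3, 5, 6, 7}) = 4
G(25) = mex({0, 2, 3, 4, 6, 7}) = 1
G(26) = mex({0, 1, 3, 4, 5, 6, 7}) = 2
G(27) = mex({0, 1, 2, 3, 4, 5, 6, 7}) = 8
G(28) = mex({0, 1, 2, 3, 4, 6, 7, 8}) = 5
G(29) = mex({0, 1, 2, 3, 5, 6, 7, 8, 9}) = 4
G(30) = mex({0, 1, 2, 3, 4, 5, 6, 9, 10}) = 7
G(31) = mex({0, 1, 3, 4, 5, 7, 10, 11}) = 2
G(32) = mex({0, 2, 3, 4, 5, 6, 7, 9, 11}) = 1
G(33) = mex({0, 1, 2, 3, 4, 5, 6, 7, 9, 12}) = 8
G(34) = mex({0, 1, 2, 3, 4, 5, 7, 8, 11, 12}) = 6
G(35) = mex({0, 1, 2, 3, 4, 5, 6, 8, 9, 10, 11}) = 7
G(36) = mex({0, 1, 2, 3, 5, 6, 7, 9, 10}) = 4
G(37) = mex({0, 2, 3, 4, 6, 7, 9, 10, 11, 12}) = 1
G(38) = mex({0, 1, 3, 4, 5, 6, 7, 9, 10, 11, 12}) = 2
G(39) = mex({0, 1, 2, 4, 5, 6, 7, 9, 10, 12, 14}) = 3
G(40) = mex({0, 2, 3, 4, 6, 7, 11, 12, 14}) = 1
G(41) = mex({0, 1, 2, 3, 5, 6, 7, 9, 10, 11, 12}) = 4
G(42) = mex({0, 1, 2, 3, 4, 5, 6, 9, 10}) = 7
G(43) = mex({0, 1, 3, 4, 5, 7, 9, 10, 12, 15}) = 2
G(44) = mex({0, 2, 3, 4, 5, 6, 7, 9, 10, 12, 15}) = 1
G(45) = mex({0, 1, 2, 3, 4, 5, 6, 7, 9, 10, 12, 14}) = 8
G(46) = mex({0, 1, 3, 4, 5, 7, 8, 11, 12, 14}) = 2
G(47) = mex({0, 1, 2, 3, 4, 5, 6, 8, 9, 10, 11, 12}) = 7
G(48) = mex({0, 1, 2, 3, 5, 6, 7, 9, 10}) = 4
G(49) = mex({0, 2, 3, 4, 6, 7, 9, 10, 11, 12, 15}) = 1
Therefore G(49) = 1.

1


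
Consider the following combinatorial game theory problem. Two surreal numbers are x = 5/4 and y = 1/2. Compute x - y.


x = 5/4, y = 1/2
Converting to common denominator: 4
x = 5/4, y = 2/4
x - y = 5/4 - 1/2 = 3/4

3/4


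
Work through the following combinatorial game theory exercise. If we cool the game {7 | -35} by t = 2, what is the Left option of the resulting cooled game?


Original game: {7 | -35} (a switch {a | b} with a > b).
Cooling by t (for t below the temperature (a - b)/2 = 21) taxes each move by t: {a | b} cooled by t is {a - t | b + t}.
Cooling amount: t = 2
Cooled Left option: 7 - 2 = 5
Cooled Right option: -35 + 2 = -33
Cooled game: {5 | -33}
Left option = 5

5


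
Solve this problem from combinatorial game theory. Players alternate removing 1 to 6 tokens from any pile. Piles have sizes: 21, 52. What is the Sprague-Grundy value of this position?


Subtraction set: {1, 2, 3, 4, 5, 6}
For this subtraction set, G(n) = n mod 7 (period = max + 1 = 7).
Pile 1 (size 21): G(21) = 21 mod 7 = 0
Pile 2 (size 52): G(52) = 52 mod 7 = 3
Total Grundy value = XOR of all: 0 XOR 3 = 3

3


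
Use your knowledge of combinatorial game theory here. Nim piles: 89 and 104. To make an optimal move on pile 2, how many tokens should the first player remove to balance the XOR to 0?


Piles: 89 and 104
Current XOR: 89 XOR 104 = 49 (non-zero, so this is an N-position).
To make the XOR zero, we need to find a move that balances the piles.
For pile 2 (size 104): target = 104 XOR 49 = 89
We reduce pile 2 from 104 to 89.
Tokens removed: 104 - 89 = 15
Verification: 89 XOR 89 = 0

15


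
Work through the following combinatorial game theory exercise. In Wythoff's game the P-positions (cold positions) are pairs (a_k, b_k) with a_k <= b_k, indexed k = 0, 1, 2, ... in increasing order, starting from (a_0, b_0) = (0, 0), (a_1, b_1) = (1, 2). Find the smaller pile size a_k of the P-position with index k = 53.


By Wythoff's theorem, a_k = floor(k * phi) and b_k = floor(k * phi^2) = a_k + k, where phi = (1 + sqrt(5))/2 is the golden ratio.
phi = (1 + sqrt(5))/2 = 1.618034
k = 53
k * phi = 53 * 1.618034 = 85.755801
a_53 = floor(k * phi) = 85

85


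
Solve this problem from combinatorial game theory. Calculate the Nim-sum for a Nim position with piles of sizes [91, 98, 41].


We need the XOR (exclusive or) of all pile sizes.
After XOR-ing pile 1 (size 91): 0 XOR 91 = 91
After XOR-ing pile 2 (size 98): 91 XOR 98 = 57
After XOR-ing pile 3 (size 41): 57 XOR 41 = 16
The Nim-value of this position is 16.

16


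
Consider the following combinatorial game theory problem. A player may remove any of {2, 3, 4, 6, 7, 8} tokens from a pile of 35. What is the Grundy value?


The subtraction set is S = {2, 3, 4, 6, 7, 8}.
G(k) = mex{ G(k - s) : s in S, s <= k }. We compute iteratively: G(0) = 0.
G(1) = mex({}) = 0
G(2) = mex({0}) = 1
G(3) = mex({0}) = 1
G(4) = mex({0, 1}) = 2
G(5) = mex({0, 1}) = 2
G(6) = mex({0, 1, 2}) = 3
G(7) = mex({0, 1, 2}) = 3
G(8) = mex({0, 1, 2, 3}) = 4
G(9) = mex({0, 1, 2, 3}) = 4
G(10) = mex({1, 2, 3, 4}) = 0
G(11) = mex({1, 2, 3, 4}) = 0
G(12) = mex({0, 2, 3, 4}) = 1
G(13) = mex({0, 2, 3, 4}) = 1
G(14) = mex({0, 1, 3, 4}) = 2
G(15) = mex({0, 1, 3, 4}) = 2
G(16) = mex({0, 1, 2, 4}) = 3
G(17) = mex({0, 1, 2, 4}) = 3
Observe that G(10)..G(17) = 0, 0, 1, 1, 2, 2, 3, 3 repeats G(0)..G(7) = 0, 0, 1, 1, 2, 2, 3, 3.
For k >= max(S) = 8, G(k) is determined by the previous 8 values G(k-8)..G(k-1); a window of 8 consecutive values has recurred shifted by 10, so by induction G(k + 10) = G(k) for all k >= 0: the sequence is periodic from the start with period 10.
One period: G(0..9) = 0, 0, 1, 1, 2, 2, 3, 3, 4, 4.
35 mod 10 = 5, so G(35) = G(5) = 2.

2


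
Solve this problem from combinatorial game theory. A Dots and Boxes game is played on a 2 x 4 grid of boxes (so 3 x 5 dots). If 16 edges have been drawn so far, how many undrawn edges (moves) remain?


Grid: 2 x 4 boxes, i.e. 3 rows and 5 columns of dots.
Horizontal edges: (rows + 1) * cols = 3 * 4 = 12
Vertical edges: rows * (cols + 1) = 2 * 5 = 10
Total edges: 12 + 10 = 22
Edges drawn: 16
Remaining: 22 - 16 = 6

6


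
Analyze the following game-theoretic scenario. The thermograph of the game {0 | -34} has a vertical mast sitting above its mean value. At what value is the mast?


Game = {0 | -34}, a switch {a | b} with numbers a > b.
Its thermograph has left wall a - t and right wall b + t, which meet at t = (a - b)/2, where both equal (a + b)/2. So the mast (mean value) is at (a + b)/2.
Mean = (0 + (-34))/2 = -34/2 = -17

-17


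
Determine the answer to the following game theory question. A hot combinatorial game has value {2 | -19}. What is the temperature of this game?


The game is {2 | -19}, a switch {a | b} with numbers a > b.
Cooling {a | b} by t gives {a - t | b + t}, which stops being hot when a - t = b + t, i.e. at t = (a - b)/2. So the temperature of a switch is (a - b)/2.
Temperature = (Left option - Right option) / 2
= (2 - (-19)) / 2
= 21 / 2
= 21/2

21/2


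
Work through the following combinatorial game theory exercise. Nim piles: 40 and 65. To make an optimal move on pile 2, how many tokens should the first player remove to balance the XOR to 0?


Piles: 40 and 65
Current XOR: 40 XOR 65 = 105 (non-zero, so this is an N-position).
To make the XOR zero, we need to find a move that balances the piles.
For pile 2 (size 65): target = 65 XOR 105 = 40
We reduce pile 2 from 65 to 40.
Tokens removed: 65 - 40 = 25
Verification: 40 XOR 40 = 0

25


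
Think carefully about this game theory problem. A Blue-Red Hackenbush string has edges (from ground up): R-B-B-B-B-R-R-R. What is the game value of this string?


Edges (from ground): R-B-B-B-B-R-R-R
By Berlekamp's sign-expansion rule, a Blue-Red Hackenbush stalk has the value of the surreal number whose sign sequence is the edge sequence with B -> + and R -> -.
Sign sequence: -++++---
Trace the sign expansion in the surreal number tree, starting from 0:
Edge 1: R (sign -) -> bounds (-inf, 0), value = -1
Edge 2: B (sign +) -> bounds (-1, 0), value = -1/2
Edge 3: B (sign +) -> bounds (-1/2, 0), value = -1/4
Edge 4: B (sign +) -> bounds (-1/4, 0), value = -1/8
Edge 5: B (sign +) -> bounds (-1/8, 0), value = -1/16
Edge 6: R (sign -) -> bounds (-1/8, -1/16), value = -3/32
Edge 7: R (sign -) -> bounds (-1/8, -3/32), value = -7/64
Edge 8: R (sign -) -> bounds (-1/8, -7/64), value = -15/128
Game value = -15/128

-15/128


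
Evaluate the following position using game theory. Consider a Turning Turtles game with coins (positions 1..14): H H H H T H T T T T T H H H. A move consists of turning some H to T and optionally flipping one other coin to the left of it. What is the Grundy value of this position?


Coins: H H H H T H T T T T T H H H
Key fact: a single head at position k behaves exactly like a Nim heap of size k (turning it to T and optionally flipping a coin at j < k corresponds to moving the heap from k to j, or to 0), and heads combine as a disjunctive sum (two heads at the same place would cancel, matching j XOR j = 0). So the Nim-value is the XOR of the 1-indexed positions of the heads.
Face-up positions (1-indexed): [1, 2, 3, 4, 6, 12, 13, 14]
XOR 0 with 1: 0 XOR 1 = 1
XOR 1 with 2: 1 XOR 2 = 3
XOR 3 with 3: 3 XOR 3 = 0
XOR 0 with 4: 0 XOR 4 = 4
XOR 4 with 6: 4 XOR 6 = 2
XOR 2 with 12: 2 XOR 12 = 14
XOR 14 with 13: 14 XOR 13 = 3
XOR 3 with 14: 3 XOR 14 = 13
Nim-value = 13

13


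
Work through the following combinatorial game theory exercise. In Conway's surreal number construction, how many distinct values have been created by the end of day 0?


Day 0: {|} = 0 is born. Count = 1.
Day n: the number of surreal numbers born by day n is 2^(n+1) - 1.
By day 0: 2^1 - 1 = 1
By day 0: 1 surreal numbers.

1


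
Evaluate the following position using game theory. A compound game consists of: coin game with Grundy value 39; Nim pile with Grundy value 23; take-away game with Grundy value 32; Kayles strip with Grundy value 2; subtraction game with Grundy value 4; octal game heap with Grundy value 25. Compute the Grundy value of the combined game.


By the Sprague-Grundy theorem, the Grundy value of a sum of games is the XOR of individual Grundy values.
coin game: Grundy value = 39. Running XOR: 0 XOR 39 = 39
Nim pile: Grundy value = 23. Running XOR: 39 XOR 23 = 48
take-away game: Grundy value = 32. Running XOR: 48 XOR 32 = 16
Kayles strip: Grundy value = 2. Running XOR: 16 XOR 2 = 18
subtraction game: Grundy value = 4. Running XOR: 18 XOR 4 = 22
octal game heap: Grundy value = 25. Running XOR: 22 XOR 25 = 15
The combined Grundy value is 15.

15


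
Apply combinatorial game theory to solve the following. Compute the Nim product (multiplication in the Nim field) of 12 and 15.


Nim multiplication is bilinear over XOR: (u XOR v) * w = (u*w) XOR (v*w).
So we split each operand into its bit components and XOR the pairwise Nim products.
12 = 4 + 8 (as XOR of powers of 2).
15 = 1 + 2 + 4 + 8 (as XOR of powers of 2).
Using the standard Nim-product table on single bits:
  2*2 = 3,   2*4 = 8,   2*8 = 12,
  4*4 = 6,   4*8 = 11,  8*8 = 13,
and  1*x = x (identity), k*l = l*k (commutative).
Pairwise Nim products:
  4 * 1 = 4
  4 * 2 = 8
  4 * 4 = 6
  4 * 8 = 11
  8 * 1 = 8
  8 * 2 = 12
  8 * 4 = 11
  8 * 8 = 13
XOR them: 4 XOR 8 XOR 6 XOR 11 XOR 8 XOR 12 XOR 11 XOR 13 = 3.
Result: 12 * 15 = 3 (in Nim).

3


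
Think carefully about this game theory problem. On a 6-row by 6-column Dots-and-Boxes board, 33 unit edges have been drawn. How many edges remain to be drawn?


Grid: 6 x 6 boxes, i.e. 7 rows and 7 columns of dots.
Horizontal edges: (rows + 1) * cols = 7 * 6 = 42
Vertical edges: rows * (cols + 1) = 6 * 7 = 42
Total edges: 42 + 42 = 84
Edges drawn: 33
Remaining: 84 - 33 = 51

51


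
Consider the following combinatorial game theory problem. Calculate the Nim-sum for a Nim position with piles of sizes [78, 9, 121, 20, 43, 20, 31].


We need the XOR (exclusive or) of all pile sizes.
After XOR-ing pile 1 (size 78): 0 XOR 78 = 78
After XOR-ing pile 2 (size 9): 78 XOR 9 = 71
After XOR-ing pile 3 (size 121): 71 XOR 121 = 62
After XOR-ing pile 4 (size 20): 62 XOR 20 = 42
After XOR-ing pile 5 (size 43): 42 XOR 43 = 1
After XOR-ing pile 6 (size 20): 1 XOR 20 = 21
After XOR-ing pile 7 (size 31): 21 XOR 31 = 10
The Nim-value of this position is 10.

10


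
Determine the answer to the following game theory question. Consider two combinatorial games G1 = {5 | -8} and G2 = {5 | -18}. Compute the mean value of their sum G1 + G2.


G1 = {5 | -8}, G2 = {5 | -18}
Each is a switch {a | b} with numbers a > b; its mean value is (a + b)/2, and mean value is additive over game sums: m(G1 + G2) = m(G1) + m(G2).
Mean of G1 = (5 + (-8))/2 = -3/2 = -3/2
Mean of G2 = (5 + (-18))/2 = -13/2 = -13/2
Mean of G1 + G2 = -3/2 + -13/2 = -8

-8


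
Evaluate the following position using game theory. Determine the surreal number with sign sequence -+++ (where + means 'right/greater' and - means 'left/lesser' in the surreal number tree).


Sign expansion: -+++
Rule: track bounds (lo, hi), initially (-inf, +inf). On '+', the current value becomes lo and we move to the simplest number in (value, hi): value + 1 if hi = +inf, otherwise the midpoint (value + hi)/2. On '-', the current value becomes hi and we move to value - 1 if lo = -inf, otherwise the midpoint (lo + value)/2.
Start at 0.
Step 1: sign = -, move left. Bounds: (-inf, 0). Value = -1
Step 2: sign = +, move right. Bounds: (-1, 0). Value = -1/2
Step 3: sign = +, move right. Bounds: (-1/2, 0). Value = -1/4
Step 4: sign = +, move right. Bounds: (-1/4, 0). Value = -1/8
The surreal number with sign expansion -+++ is -1/8.

-1/8


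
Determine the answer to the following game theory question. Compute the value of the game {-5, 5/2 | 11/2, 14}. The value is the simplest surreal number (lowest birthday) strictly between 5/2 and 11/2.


Left options: {-5, 5/2}, max = 5/2
Right options: {11/2, 14}, min = 11/2
All options are numbers and max(Left) < min(Right), so by the simplicity theorem the value is the simplest (earliest-born) number strictly between 5/2 and 11/2.
Integers 3 through 5 all lie strictly between 5/2 and 11/2.
Among integers, the simplest (lowest birthday = smallest |n|; 0 is born on day 0, +-n on day n) is 3.
No non-integer in the interval can be simpler: if x is a non-integer in the interval, then floor(x) or ceil(x) also lies in the interval (the interval contains an integer), and both are proper prefixes of x's sign expansion, i.e. born earlier. So the game value is 3.
Game value = 3

3


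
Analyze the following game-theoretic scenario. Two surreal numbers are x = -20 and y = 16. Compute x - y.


x = -20, y = 16
x - y = -20 - 16 = -36

-36


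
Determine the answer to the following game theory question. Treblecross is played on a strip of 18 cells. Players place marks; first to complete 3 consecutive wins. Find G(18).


Treblecross: place X on empty cells; 3-in-a-row wins.
Playing within two cells of an existing X lets the opponent win at once, so sensible play treats the cells i-2..i+2 around each X as dead. The player left with no safe cell loses, so this is a normal-play take-away game on strips of safe cells.
Placing X at cell i (0-indexed) of a strip of k safe cells leaves independent strips of sizes max(0, i-2) and max(0, k-i-3). Hence G(k) = mex{ G(max(0,i-2)) XOR G(max(0,k-i-3)) : 0 <= i < k }, with G(0) = 0.
G(1): splits (0,0):0^0=0 -> mex({0}) = 1
G(2): splits (0,0):0^0=0 -> mex({0}) = 1
G(3): splits (0,0):0^0=0 -> mex({0}) = 1
G(4): splits (0,1):0^1=1 (0,0):0^0=0 -> mex({0, 1}) = 2
G(5): splits (0,2):0^1=1 (0,1):0^1=1 (0,0):0^0=0 -> mex({0, 1}) = 2
G(6) = mex({1}) = 0
G(7) = mex({0, 1, 2}) = 3
G(8) = mex({0, 1, 2}) = 3
G(9) = mex({0, 2}) = 1
G(10) = mex({0, 2, 3}) = 1
G(11) = mex({0, 3}) = 1
G(12) = mex({1, 3}) = 0
G(13) = mex({0, 1, 2, 3}) = 4
G(14) = mex({0, 1, 2}) = 3
G(15) = mex({0, 1, 2}) = 3
G(16) = mex({0, 1, 2, 4}) = 3
G(17) = mex({0, 1, 3, 4}) = 2
G(18) = mex({0, 1, 3, 4}) = 2
Therefore G(18) = 2.

2


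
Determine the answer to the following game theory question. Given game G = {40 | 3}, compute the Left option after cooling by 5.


Original game: {40 | 3} (a switch {a | b} with a > b).
Cooling by t (for t below the temperature (a - b)/2 = 37/2) taxes each move by t: {a | b} cooled by t is {a - t | b + t}.
Cooling amount: t = 5
Cooled Left option: 40 - 5 = 35
Cooled Right option: 3 + 5 = 8
Cooled game: {35 | 8}
Left option = 35

35


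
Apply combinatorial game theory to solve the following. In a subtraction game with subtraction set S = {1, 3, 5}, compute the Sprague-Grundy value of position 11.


The subtraction set is S = {1, 3, 5}.
G(k) = mex{ G(k - s) : s in S, s <= k }. We compute iteratively: G(0) = 0.
G(1) = mex({0}) = 1
G(2) = mex({1}) = 0
G(3) = mex({0}) = 1
G(4) = mex({1}) = 0
G(5) = mex({0}) = 1
G(6) = mex({1}) = 0
Observe that G(2)..G(6) = 0, 1, 0, 1, 0 repeats G(0)..G(4) = 0, 1, 0, 1, 0.
For k >= max(S) = 5, G(k) is determined by the previous 5 values G(k-5)..G(k-1); a window of 5 consecutive values has recurred shifted by 2, so by induction G(k + 2) = G(k) for all k >= 0: the sequence is periodic from the start with period 2.
One period: G(0..1) = 0, 1.
11 mod 2 = 1, so G(11) = G(1) = 1.

1


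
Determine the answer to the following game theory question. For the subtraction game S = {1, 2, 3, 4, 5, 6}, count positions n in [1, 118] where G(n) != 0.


Subtraction set S = {1, 2, 3, 4, 5, 6}, so G(n) = n mod 7.
G(n) = 0 when n is a multiple of 7.
Multiples of 7 in [1, 118]: 16
N-positions (nonzero Grundy) = 118 - 16 = 102

102


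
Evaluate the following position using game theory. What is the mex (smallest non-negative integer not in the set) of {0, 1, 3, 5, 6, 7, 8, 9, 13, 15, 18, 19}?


Set = {0, 1, 3, 5, 6, 7, 8, 9, 13, 15, 18, 19}
0 is in the set.
1 is in the set.
2 is NOT in the set. This is the mex.
mex = 2

2


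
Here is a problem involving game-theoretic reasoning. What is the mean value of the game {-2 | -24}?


Game = {-2 | -24}, a switch {a | b} with numbers a > b.
Its thermograph has left wall a - t and right wall b + t, which meet at t = (a - b)/2, where both equal (a + b)/2. So the mast (mean value) is at (a + b)/2.
Mean = (-2 + (-24))/2 = -26/2 = -13

-13


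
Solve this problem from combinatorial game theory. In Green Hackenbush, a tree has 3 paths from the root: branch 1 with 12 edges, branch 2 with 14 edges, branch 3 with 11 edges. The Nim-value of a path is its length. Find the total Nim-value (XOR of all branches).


The tree has 3 branches from the ground vertex.
In Green Hackenbush, the Nim-value of a simple path of length k is k.
Branch 1: length 12, Nim-value = 12
Branch 2: length 14, Nim-value = 14
Branch 3: length 11, Nim-value = 11
Total Nim-value = XOR of all branch values:
0 XOR 12 = 12
12 XOR 14 = 2
2 XOR 11 = 9
Nim-value of the tree = 9

9


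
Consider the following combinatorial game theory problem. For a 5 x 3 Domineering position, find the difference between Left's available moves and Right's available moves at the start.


Board is 5 x 3 (rows x cols).
Left (vertical) placements: (rows-1) * cols = 4 * 3 = 12
Right (horizontal) placements: rows * (cols-1) = 5 * 2 = 10
Advantage = Left - Right = 12 - 10 = 2

2


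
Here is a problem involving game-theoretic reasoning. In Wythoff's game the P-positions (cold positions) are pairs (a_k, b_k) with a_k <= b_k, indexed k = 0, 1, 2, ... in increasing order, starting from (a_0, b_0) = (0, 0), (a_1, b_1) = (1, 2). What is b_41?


By Wythoff's theorem, a_k = floor(k * phi) and b_k = floor(k * phi^2) = a_k + k, where phi = (1 + sqrt(5))/2 is the golden ratio.
phi = (1 + sqrt(5))/2 = 1.618034
phi^2 = phi + 1 = 2.618034
k = 41
k * phi^2 = 41 * 2.618034 = 107.339394
b_41 = floor(k * phi^2) = 107 (check: a_41 + k = 66 + 41 = 107)

107


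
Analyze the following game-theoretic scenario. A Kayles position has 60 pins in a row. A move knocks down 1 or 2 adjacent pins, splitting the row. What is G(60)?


Kayles: a move removes 1 or 2 adjacent pins from a contiguous row.
Removing pins from a row of k leaves two independent rows (a, b) with a + b = k - 1 (one pin) or a + b = k - 2 (two pins); an end removal gives a = 0.
By Sprague-Grundy, G(k) = mex{ G(a) XOR G(b) } over all these splits. G(0) = 0.
G(1): splits (0,0):0^0=0 -> mex({0}) = 1
G(2): splits (0,1):0^1=1 (0,0):0^0=0 -> mex({0, 1}) = 2
G(3): splits (0,2):0^2=2 (1,1):1^1=0 (0,1):0^1=1 -> mex({0, 1, 2}) = 3
G(4): splits (0,3):0^3=3 (1,2):1^2=3 (0,2):0^2=2 (1,1):1^1=0 -> mex({0, 2, 3}) = 1
G(5): splits (0,4):0^1=1 (1,3):1^3=2 (2,2):2^2=0 (0,3):0^3=3 (1,2):1^2=3 -> mex({0, 1, 2, 3}) = 4
G(6) = mex({0, 1, 2, 4}) = 3
G(7) = mex({0, 1, 3, 4, 5}) = 2
G(8) = mex({0, 2, 3, 5, 6}) = 1
G(9) = mex({0, 1, 2, 3, 6, 7}) = 4
G(10) = mex({0, 1, 3, 4, 5, 7}) = 2
G(11) = mex({0, 1, 2, 3, 4, 5}) = 6
G(12) = mex({0, 1, 2, 3, 5, 6, 7}) = 4
G(13) = mex({0, 2, 3, 4, 6, 7}) = 1
G(14) = mex({0, 1, 4, 5, 6, 7}) = 2
G(15) = mex({0, 1, 2, 3, 4, 5, 6}) = 7
G(16) = mex({0, 2, 3, 5, 6, 7}) = 1
G(17) = mex({0, 1, 2, 3, 5, 6, 7}) = 4
G(18) = mex({0, 1, 2, 4, 5, 6}) = 3
G(19) = mex({0, 1, 3, 4, 5, 7}) = 2
G(20) = mex({0, 2, 3, 4, 5, 6, 7}) = 1
G(21) = mex({0, 1, 2, 3, 5, 6, 7}) = 4
G(22) = mex({0, 1, 2, 3, 4, 5, 7}) = 6
G(23) = mex({0, 1, 2, 3, 4, 5, 6}) = 7
G(24) = mex({0, 1, 2, 3, 5, 6, 7}) = 4
G(25) = mex({0, 2, 3, 4, 6, 7}) = 1
G(26) = mex({0, 1, 3, 4, 5, 6, 7}) = 2
G(27) = mex({0, 1, 2, 3, 4, 5, 6, 7}) = 8
G(28) = mex({0, 1, 2, 3, 4, 6, 7, 8}) = 5
G(29) = mex({0, 1, 2, 3, 5, 6, 7, 8, 9}) = 4
G(30) = mex({0, 1, 2, 3, 4, 5, 6, 9, 10}) = 7
G(31) = mex({0, 1, 3, 4, 5, 7, 10, 11}) = 2
G(32) = mex({0, 2, 3, 4, 5, 6, 7, 9, 11}) = 1
G(33) = mex({0, 1, 2, 3, 4, 5, 6, 7, 9, 12}) = 8
G(34) = mex({0, 1, 2, 3, 4, 5, 7, 8, 11, 12}) = 6
G(35) = mex({0, 1, 2, 3, 4, 5, 6, 8, 9, 10, 11}) = 7
G(36) = mex({0, 1, 2, 3, 5, 6, 7, 9, 10}) = 4
G(37) = mex({0, 2, 3, 4, 6, 7, 9, 10, 11, 12}) = 1
G(38) = mex({0, 1, 3, 4, 5, 6, 7, 9, 10, 11, 12}) = 2
G(39) = mex({0, 1, 2, 4, 5, 6, 7, 9, 10, 12, 14}) = 3
G(40) = mex({0, 2, 3, 4, 6, 7, 11, 12, 14}) = 1
G(41) = mex({0, 1, 2, 3, 5, 6, 7, 9, 10, 11, 12}) = 4
G(42) = mex({0, 1, 2, 3, 4, 5, 6, 9, 10}) = 7
G(43) = mex({0, 1, 3, 4, 5, 7, 9, 10, 12, 15}) = 2
G(44) = mex({0, 2, 3, 4, 5, 6, 7, 9, 10, 12, 15}) = 1
G(45) = mex({0, 1, 2, 3, 4, 5, 6, 7, 9, 10, 12, 14}) = 8
G(46) = mex({0, 1, 3, 4, 5, 7, 8, 11, 12, 14}) = 2
G(47) = mex({0, 1, 2, 3, 4, 5, 6, 8, 9, 10, 11, 12}) = 7
G(48) = mex({0, 1, 2, 3, 5, 6, 7, 9, 10}) = 4
G(49) = mex({0, 2, 3, 4, 6, 7, 9, 10, 11, 12, 15}) = 1
G(50) = mex({0, 1, 4, 5, 6, 7, 9, 11, 12, 14, 15}) = 2
G(51) = mex({0, 1, 2, 3, 4, 5, 6, 7, 9, 12, 14, 15}) = 8
G(52) = mex({0, 2, 3, 4, 5, 6, 7, 8, 11, 12, 15}) = 1
G(53) = mex({0, 1, 2, 3, 5, 6, 7, 8, 9, 10, 11, 12}) = 4
G(54) = mex({0, 1, 2, 3, 4, 5, 6, 9, 10}) = 7
G(55) = mex({0, 1, 3, 4, 5, 7, 9, 10, 11, 12}) = 2
G(56) = mex({0, 2, 3, 4, 5, 6, 7, 9, 10, 11, 12, 13, 14}) = 1
G(57) = mex({0, 1, 2, 3, 5, 6, 7, 9, 10, 12, 13, 14, 15}) = 4
G(58) = mex({0, 1, 3, 4, 5, 7, 11, 12, 14, 15}) = 2
G(59) = mex({0, 1, 2, 3, 4, 5, 6, 9, 10, 11, 12, 15}) = 7
G(60) = mex({0, 1, 2, 3, 5, 6, 7, 9, 10}) = 4
Therefore G(60) = 4.

4


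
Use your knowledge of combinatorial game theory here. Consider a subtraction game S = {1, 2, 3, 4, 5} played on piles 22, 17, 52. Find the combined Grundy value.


Subtraction set: {1, 2, 3, 4, 5}
For this subtraction set, G(n) = n mod 6 (period = max + 1 = 6).
Pile 1 (size 22): G(22) = 22 mod 6 = 4
Pile 2 (size 17): G(17) = 17 mod 6 = 5
Pile 3 (size 52): G(52) = 52 mod 6 = 4
Total Grundy value = XOR of all: 4 XOR 5 XOR 4 = 5

5


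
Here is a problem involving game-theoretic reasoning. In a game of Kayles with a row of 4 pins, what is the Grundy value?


Kayles: a move removes 1 or 2 adjacent pins from a contiguous row.
Removing pins from a row of k leaves two independent rows (a, b) with a + b = k - 1 (one pin) or a + b = k - 2 (two pins); an end removal gives a = 0.
By Sprague-Grundy, G(k) = mex{ G(a) XOR G(b) } over all these splits. G(0) = 0.
G(1): splits (0,0):0^0=0 -> mex({0}) = 1
G(2): splits (0,1):0^1=1 (0,0):0^0=0 -> mex({0, 1}) = 2
G(3): splits (0,2):0^2=2 (1,1):1^1=0 (0,1):0^1=1 -> mex({0, 1, 2}) = 3
G(4): splits (0,3):0^3=3 (1,2):1^2=3 (0,2):0^2=2 (1,1):1^1=0 -> mex({0, 2, 3}) = 1
Therefore G(4) = 1.

1


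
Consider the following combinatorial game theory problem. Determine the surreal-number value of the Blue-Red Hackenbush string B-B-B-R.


Edges (from ground): B-B-B-R
By Berlekamp's sign-expansion rule, a Blue-Red Hackenbush stalk has the value of the surreal number whose sign sequence is the edge sequence with B -> + and R -> -.
Sign sequence: +++-
Trace the sign expansion in the surreal number tree, starting from 0:
Edge 1: B (sign +) -> bounds (0, +inf), value = 1
Edge 2: B (sign +) -> bounds (1, +inf), value = 2
Edge 3: B (sign +) -> bounds (2, +inf), value = 3
Edge 4: R (sign -) -> bounds (2, 3), value = 5/2
Game value = 5/2

5/2


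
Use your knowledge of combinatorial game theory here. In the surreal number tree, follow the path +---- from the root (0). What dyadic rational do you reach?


Sign expansion: +----
Rule: track bounds (lo, hi), initially (-inf, +inf). On '+', the current value becomes lo and we move to the simplest number in (value, hi): value + 1 if hi = +inf, otherwise the midpoint (value + hi)/2. On '-', the current value becomes hi and we move to value - 1 if lo = -inf, otherwise the midpoint (lo + value)/2.
Start at 0.
Step 1: sign = +, move right. Bounds: (0, +inf). Value = 1
Step 2: sign = -, move left. Bounds: (0, 1). Value = 1/2
Step 3: sign = -, move left. Bounds: (0, 1/2). Value = 1/4
Step 4: sign = -, move left. Bounds: (0, 1/4). Value = 1/8
Step 5: sign = -, move left. Bounds: (0, 1/8). Value = 1/16
The surreal number with sign expansion +---- is 1/16.

1/16


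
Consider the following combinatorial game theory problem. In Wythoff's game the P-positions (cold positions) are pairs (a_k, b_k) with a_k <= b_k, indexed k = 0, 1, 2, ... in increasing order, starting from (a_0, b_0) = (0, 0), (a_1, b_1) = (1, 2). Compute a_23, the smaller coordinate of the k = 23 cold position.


By Wythoff's theorem, a_k = floor(k * phi) and b_k = floor(k * phi^2) = a_k + k, where phi = (1 + sqrt(5))/2 is the golden ratio.
phi = (1 + sqrt(5))/2 = 1.618034
k = 23
k * phi = 23 * 1.618034 = 37.214782
a_23 = floor(k * phi) = 37

37


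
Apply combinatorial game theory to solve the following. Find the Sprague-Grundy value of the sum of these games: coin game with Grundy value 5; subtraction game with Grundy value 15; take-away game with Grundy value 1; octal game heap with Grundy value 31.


By the Sprague-Grundy theorem, the Grundy value of a sum of games is the XOR of individual Grundy values.
coin game: Grundy value = 5. Running XOR: 0 XOR 5 = 5
subtraction game: Grundy value = 15. Running XOR: 5 XOR 15 = 10
take-away game: Grundy value = 1. Running XOR: 10 XOR 1 = 11
octal game heap: Grundy value = 31. Running XOR: 11 XOR 31 = 20
The combined Grundy value is 20.

20


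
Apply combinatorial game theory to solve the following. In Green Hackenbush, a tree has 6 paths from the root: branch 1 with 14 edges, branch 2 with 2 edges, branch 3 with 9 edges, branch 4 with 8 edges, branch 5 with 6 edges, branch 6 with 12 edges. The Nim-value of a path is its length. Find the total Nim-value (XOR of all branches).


The tree has 6 branches from the ground vertex.
In Green Hackenbush, the Nim-value of a simple path of length k is k.
Branch 1: length 14, Nim-value = 14
Branch 2: length 2, Nim-value = 2
Branch 3: length 9, Nim-value = 9
Branch 4: length 8, Nim-value = 8
Branch 5: length 6, Nim-value = 6
Branch 6: length 12, Nim-value = 12
Total Nim-value = XOR of all branch values:
0 XOR 14 = 14
14 XOR 2 = 12
12 XOR 9 = 5
5 XOR 8 = 13
13 XOR 6 = 11
11 XOR 12 = 7
Nim-value of the tree = 7

7


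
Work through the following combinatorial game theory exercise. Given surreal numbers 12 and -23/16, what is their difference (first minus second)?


x = 12, y = -23/16
Converting to common denominator: 16
x = 192/16, y = -23/16
x - y = 12 - -23/16 = 215/16

215/16


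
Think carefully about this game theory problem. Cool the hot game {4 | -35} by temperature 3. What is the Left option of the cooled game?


Original game: {4 | -35} (a switch {a | b} with a > b).
Cooling by t (for t below the temperature (a - b)/2 = 39/2) taxes each move by t: {a | b} cooled by t is {a - t | b + t}.
Cooling amount: t = 3
Cooled Left option: 4 - 3 = 1
Cooled Right option: -35 + 3 = -32
Cooled game: {1 | -32}
Left option = 1

1


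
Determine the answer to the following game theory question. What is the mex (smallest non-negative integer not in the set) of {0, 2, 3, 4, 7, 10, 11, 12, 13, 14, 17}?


Set = {0, 2, 3, 4, 7, 10, 11, 12, 13, 14, 17}
0 is in the set.
1 is NOT in the set. This is the mex.
mex = 1

1


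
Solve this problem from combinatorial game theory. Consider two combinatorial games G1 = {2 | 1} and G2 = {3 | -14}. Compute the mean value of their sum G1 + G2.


G1 = {2 | 1}, G2 = {3 | -14}
Each is a switch {a | b} with numbers a > b; its mean value is (a + b)/2, and mean value is additive over game sums: m(G1 + G2) = m(G1) + m(G2).
Mean of G1 = (2 + (1))/2 = 3/2 = 3/2
Mean of G2 = (3 + (-14))/2 = -11/2 = -11/2
Mean of G1 + G2 = 3/2 + -11/2 = -4

-4


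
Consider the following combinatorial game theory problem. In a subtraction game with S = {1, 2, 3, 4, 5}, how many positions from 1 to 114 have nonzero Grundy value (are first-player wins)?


Subtraction set S = {1, 2, 3, 4, 5}, so G(n) = n mod 6.
G(n) = 0 when n is a multiple of 6.
Multiples of 6 in [1, 114]: 19
N-positions (nonzero Grundy) = 114 - 19 = 95

95


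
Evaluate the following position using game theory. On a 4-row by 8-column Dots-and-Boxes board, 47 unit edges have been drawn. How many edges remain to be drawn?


Grid: 4 x 8 boxes, i.e. 5 rows and 9 columns of dots.
Horizontal edges: (rows + 1) * cols = 5 * 8 = 40
Vertical edges: rows * (cols + 1) = 4 * 9 = 36
Total edges: 40 + 36 = 76
Edges drawn: 47
Remaining: 76 - 47 = 29

29


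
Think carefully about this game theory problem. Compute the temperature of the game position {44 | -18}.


The game is {44 | -18}, a switch {a | b} with numbers a > b.
Cooling {a | b} by t gives {a - t | b + t}, which stops being hot when a - t = b + t, i.e. at t = (a - b)/2. So the temperature of a switch is (a - b)/2.
Temperature = (Left option - Right option) / 2
= (44 - (-18)) / 2
= 62 / 2
= 31

31


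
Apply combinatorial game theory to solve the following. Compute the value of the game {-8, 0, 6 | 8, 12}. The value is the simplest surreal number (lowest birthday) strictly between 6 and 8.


Left options: {-8, 0, 6}, max = 6
Right options: {8, 12}, min = 8
All options are numbers and max(Left) < min(Right), so by the simplicity theorem the value is the simplest (earliest-born) number strictly between 6 and 8.
The only integer strictly between 6 and 8 is 7.
No non-integer in the interval can be simpler: if x is a non-integer in the interval, then floor(x) or ceil(x) also lies in the interval (the interval contains an integer), and both are proper prefixes of x's sign expansion, i.e. born earlier. So the game value is 7.
Game value = 7

7
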